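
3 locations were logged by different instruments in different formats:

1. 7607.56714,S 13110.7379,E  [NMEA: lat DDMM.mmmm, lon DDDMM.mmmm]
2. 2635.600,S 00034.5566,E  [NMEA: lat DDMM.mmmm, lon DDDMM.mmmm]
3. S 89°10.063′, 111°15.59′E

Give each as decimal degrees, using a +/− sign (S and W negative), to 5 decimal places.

1. -76.12612, 131.17897
2. -26.59333, 0.57594
3. -89.16772, 111.25983

Point 1:
  Latitude: degrees = first 2 digits = 76, minutes = 7.56714; 76 + 7.56714/60 = 76.126119
  S ⇒ negate
  Lon: split at 3 digits → 131° and 10.7379′; 131 + 10.7379/60 = 131.178965
  E → positive
Point 2:
  φ: split at 2 digits → 26° and 35.6′; 26 + 35.6/60 = 26.593333
  hemisphere S, so the sign is −
  Longitude: split at 3 digits → 000° and 34.5566′; 0 + 34.5566/60 = 0.575943
  E → positive
Point 3:
  Lat: 89 + 10.063/60 = 89.167717
  hemisphere S, so the sign is −
  λ: 15.59′ = 0.259833°; total 111.259833
  E ⇒ keep positive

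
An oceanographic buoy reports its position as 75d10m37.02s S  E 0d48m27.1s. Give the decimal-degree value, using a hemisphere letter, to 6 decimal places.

Latitude: 10′ + 37.02″ = 10.61700′; 75 + 10.61700/60 = 75.1769500
Longitude: 48′ + 27.1″ = 48.45167′; 0 + 48.45167/60 = 0.8075278

75.176950° S, 0.807528° E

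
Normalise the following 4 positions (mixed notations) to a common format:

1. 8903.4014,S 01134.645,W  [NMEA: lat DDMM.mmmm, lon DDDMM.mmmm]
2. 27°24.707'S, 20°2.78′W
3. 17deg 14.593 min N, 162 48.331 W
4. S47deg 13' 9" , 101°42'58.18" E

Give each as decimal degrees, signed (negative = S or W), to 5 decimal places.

1. -89.05669, -11.57742
2. -27.41178, -20.04633
3. 17.24322, -162.80552
4. -47.21917, 101.71616

Point 1:
  Lat: degrees = first 2 digits = 89, minutes = 3.4014; 89 + 3.4014/60 = 89.056690
  hemisphere S, so the sign is −
  Longitude: degrees = first 3 digits = 11, minutes = 34.645; 11 + 34.645/60 = 11.577417
  hemisphere W, so the sign is −
Point 2:
  φ: 24.707′ = 0.411783°; total 27.411783
  S ⇒ negate
  Lon: 20 + 2.78/60 = 20.046333
  W → negative
Point 3:
  φ: 14.593′ = 0.243217°; total 17.243217
  N ⇒ keep positive
  Longitude: 162 + 48.331/60 = 162.805517
  W ⇒ negate
Point 4:
  Latitude: 47° + 13/60 + 9/3600 = 47 + 0.216667 + 0.002500 = 47.219167
  S ⇒ negate
  Longitude: 42′ + 58.18″ = 42.96967′; 101 + 42.96967/60 = 101.716161
  E → positive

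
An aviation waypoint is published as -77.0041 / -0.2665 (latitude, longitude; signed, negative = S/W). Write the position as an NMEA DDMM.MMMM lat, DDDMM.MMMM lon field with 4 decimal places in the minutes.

7700.2460,S / 00015.9900,W

Latitude is negative → S; |value| = 77.004100
Lat: 77° + 0.004100 × 60 = 77° 0.246000′
Longitude is negative → W; |value| = 0.266500
Lon: minutes = (0.266500 − 0) × 60 = 15.990000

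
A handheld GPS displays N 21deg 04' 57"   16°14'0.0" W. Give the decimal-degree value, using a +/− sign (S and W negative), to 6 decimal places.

φ: 21° + 4/60 + 57/3600 = 21 + 0.066667 + 0.015833 = 21.0825000
N ⇒ keep positive
λ: 16° + 14/60 + 0/3600 = 16 + 0.233333 + 0.000000 = 16.2333333
hemisphere W, so the sign is −

21.082500, -16.233333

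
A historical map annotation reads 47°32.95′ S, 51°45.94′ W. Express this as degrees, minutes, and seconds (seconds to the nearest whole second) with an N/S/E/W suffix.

47°32′57″ S, 51°45′56″ W

Lat: 32.95000′ → 32′ and 0.95000 × 60 = 57.00″
Longitude: fractional minutes 0.94000 × 60 = 56.40″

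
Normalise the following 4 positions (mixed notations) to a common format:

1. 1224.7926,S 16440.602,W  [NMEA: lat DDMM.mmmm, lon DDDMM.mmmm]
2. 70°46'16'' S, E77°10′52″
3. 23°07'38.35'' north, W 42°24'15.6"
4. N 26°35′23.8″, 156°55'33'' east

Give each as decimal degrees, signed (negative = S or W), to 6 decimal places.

1. -12.413210, -164.676700
2. -70.771111, 77.181111
3. 23.127319, -42.404333
4. 26.589944, 156.925833

Point 1:
  Latitude: degrees = first 2 digits = 12, minutes = 24.7926; 12 + 24.7926/60 = 12.4132100
  S → negative
  λ: degrees = first 3 digits = 164, minutes = 40.602; 164 + 40.602/60 = 164.6767000
  W ⇒ negate
Point 2:
  φ: 70 + 46/60 + 16/3600 = 70.7711111
  hemisphere S, so the sign is −
  λ: 77° + 10/60 + 52/3600 = 77 + 0.166667 + 0.014444 = 77.1811111
  E → positive
Point 3:
  φ: 23 + 7/60 + 38.35/3600 = 23.1273194
  N → positive
  Lon: 42° + 24/60 + 15.6/3600 = 42 + 0.400000 + 0.004333 = 42.4043333
  W ⇒ negate
Point 4:
  Latitude: 35′ + 23.8″ = 35.39667′; 26 + 35.39667/60 = 26.5899444
  N ⇒ keep positive
  λ: 156 + 55/60 + 33/3600 = 156.9258333
  E ⇒ keep positive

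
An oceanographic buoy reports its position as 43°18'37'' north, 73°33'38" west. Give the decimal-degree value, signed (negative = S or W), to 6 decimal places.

43.310278, -73.560556

Latitude: 18′ + 37″ = 18.61667′; 43 + 18.61667/60 = 43.3102778
N → positive
λ: 33′ + 38″ = 33.63333′; 73 + 33.63333/60 = 73.5605556
W → negative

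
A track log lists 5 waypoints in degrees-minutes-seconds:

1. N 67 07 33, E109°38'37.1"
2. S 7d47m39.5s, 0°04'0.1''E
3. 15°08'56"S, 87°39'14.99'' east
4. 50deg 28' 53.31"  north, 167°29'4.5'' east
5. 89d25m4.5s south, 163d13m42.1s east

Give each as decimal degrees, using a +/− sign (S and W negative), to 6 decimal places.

Point 1:
  Lat: 7′ + 33″ = 7.55000′; 67 + 7.55000/60 = 67.1258333
  N → positive
  λ: 109 + 38/60 + 37.1/3600 = 109.6436389
  E ⇒ keep positive
Point 2:
  Lat: 7° + 47/60 + 39.5/3600 = 7 + 0.783333 + 0.010972 = 7.7943056
  S → negative
  Lon: 0 + 4/60 + 0.1/3600 = 0.0666944
  E ⇒ keep positive
Point 3:
  Latitude: 15 + 8/60 + 56/3600 = 15.1488889
  S ⇒ negate
  Longitude: 87° + 39/60 + 14.99/3600 = 87 + 0.650000 + 0.004164 = 87.6541639
  E → positive
Point 4:
  Latitude: 50 + 28/60 + 53.31/3600 = 50.4814750
  N ⇒ keep positive
  Longitude: 29′ + 4.5″ = 29.07500′; 167 + 29.07500/60 = 167.4845833
  E → positive
Point 5:
  φ: 89° + 25/60 + 4.5/3600 = 89 + 0.416667 + 0.001250 = 89.4179167
  S ⇒ negate
  λ: 163 + 13/60 + 42.1/3600 = 163.2283611
  E ⇒ keep positive

1. 67.125833, 109.643639
2. -7.794306, 0.066694
3. -15.148889, 87.654164
4. 50.481475, 167.484583
5. -89.417917, 163.228361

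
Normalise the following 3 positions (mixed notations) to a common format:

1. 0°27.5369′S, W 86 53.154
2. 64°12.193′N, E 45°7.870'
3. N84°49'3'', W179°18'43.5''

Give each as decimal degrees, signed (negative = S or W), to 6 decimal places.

Point 1:
  φ: 0 + 27.5369/60 = 0.4589483
  S ⇒ negate
  Longitude: 86 + 53.154/60 = 86.8859000
  W ⇒ negate
Point 2:
  Latitude: 12.193′ = 0.203217°; total 64.2032167
  N ⇒ keep positive
  λ: 7.87′ = 0.131167°; total 45.1311667
  E ⇒ keep positive
Point 3:
  φ: 84° + 49/60 + 3/3600 = 84 + 0.816667 + 0.000833 = 84.8175000
  N → positive
  Longitude: 18′ + 43.5″ = 18.72500′; 179 + 18.72500/60 = 179.3120833
  W → negative

1. -0.458948, -86.885900
2. 64.203217, 45.131167
3. 84.817500, -179.312083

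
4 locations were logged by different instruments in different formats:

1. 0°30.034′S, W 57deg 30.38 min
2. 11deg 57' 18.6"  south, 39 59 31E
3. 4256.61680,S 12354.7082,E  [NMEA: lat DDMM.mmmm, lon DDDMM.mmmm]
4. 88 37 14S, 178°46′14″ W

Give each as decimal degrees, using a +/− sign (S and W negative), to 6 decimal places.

1. -0.500567, -57.506333
2. -11.955167, 39.991944
3. -42.943613, 123.911803
4. -88.620556, -178.770556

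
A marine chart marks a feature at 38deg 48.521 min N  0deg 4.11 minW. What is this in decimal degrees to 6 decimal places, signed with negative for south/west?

38.808683, -0.068500

Lat: 38 + 48.521/60 = 38.8086833
N → positive
λ: 4.11′ = 0.068500°; total 0.0685000
hemisphere W, so the sign is −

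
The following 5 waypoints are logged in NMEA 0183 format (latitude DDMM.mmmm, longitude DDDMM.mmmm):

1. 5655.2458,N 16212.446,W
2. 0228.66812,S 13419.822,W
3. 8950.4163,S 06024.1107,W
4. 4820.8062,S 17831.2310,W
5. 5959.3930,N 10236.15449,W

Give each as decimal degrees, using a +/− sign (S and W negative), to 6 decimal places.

1. 56.920763, -162.207433
2. -2.477802, -134.330367
3. -89.840272, -60.401845
4. -48.346770, -178.520517
5. 59.989883, -102.602575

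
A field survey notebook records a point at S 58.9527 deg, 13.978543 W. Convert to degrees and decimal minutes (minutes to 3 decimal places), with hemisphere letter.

58° 57.162′ S, 13° 58.713′ W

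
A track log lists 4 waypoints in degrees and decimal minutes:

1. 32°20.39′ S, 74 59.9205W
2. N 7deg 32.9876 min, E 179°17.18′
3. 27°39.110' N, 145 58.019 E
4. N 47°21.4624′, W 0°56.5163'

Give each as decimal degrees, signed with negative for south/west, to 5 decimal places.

1. -32.33983, -74.99868
2. 7.54979, 179.28633
3. 27.65183, 145.96698
4. 47.35771, -0.94194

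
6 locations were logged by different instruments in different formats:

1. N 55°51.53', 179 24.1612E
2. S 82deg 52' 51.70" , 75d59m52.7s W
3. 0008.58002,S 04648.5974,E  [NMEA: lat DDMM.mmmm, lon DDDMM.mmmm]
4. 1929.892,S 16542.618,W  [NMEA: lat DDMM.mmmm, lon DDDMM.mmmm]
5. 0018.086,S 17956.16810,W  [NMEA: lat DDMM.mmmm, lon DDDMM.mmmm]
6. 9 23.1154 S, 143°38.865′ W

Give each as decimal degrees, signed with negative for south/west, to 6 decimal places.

1. 55.858833, 179.402687
2. -82.881028, -75.997972
3. -0.143000, 46.809957
4. -19.498200, -165.710300
5. -0.301433, -179.936135
6. -9.385257, -143.647750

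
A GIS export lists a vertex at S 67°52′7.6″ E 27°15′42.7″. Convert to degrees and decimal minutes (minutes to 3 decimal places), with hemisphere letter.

67° 52.127′ S, 27° 15.712′ E

Latitude: 52 + 7.6/60 = 52.12667′
Longitude: 15 + 42.7/60 = 15.71167′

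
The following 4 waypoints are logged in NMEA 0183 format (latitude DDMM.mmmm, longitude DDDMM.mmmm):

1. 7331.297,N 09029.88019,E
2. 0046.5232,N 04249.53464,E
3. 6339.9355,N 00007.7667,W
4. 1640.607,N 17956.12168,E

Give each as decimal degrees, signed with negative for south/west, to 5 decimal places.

Point 1:
  φ: split at 2 digits → 73° and 31.297′; 73 + 31.297/60 = 73.521617
  N ⇒ keep positive
  λ: degrees = first 3 digits = 90, minutes = 29.88019; 90 + 29.88019/60 = 90.498003
  E ⇒ keep positive
Point 2:
  Lat: degrees = first 2 digits = 0, minutes = 46.5232; 0 + 46.5232/60 = 0.775387
  N → positive
  Lon: degrees = first 3 digits = 42, minutes = 49.53464; 42 + 49.53464/60 = 42.825577
  E → positive
Point 3:
  φ: degrees = first 2 digits = 63, minutes = 39.9355; 63 + 39.9355/60 = 63.665592
  N → positive
  Longitude: degrees = first 3 digits = 0, minutes = 7.7667; 0 + 7.7667/60 = 0.129445
  W → negative
Point 4:
  Latitude: split at 2 digits → 16° and 40.607′; 16 + 40.607/60 = 16.676783
  N → positive
  Longitude: split at 3 digits → 179° and 56.12168′; 179 + 56.12168/60 = 179.935361
  E ⇒ keep positive

1. 73.52162, 90.49800
2. 0.77539, 42.82558
3. 63.66559, -0.12945
4. 16.67678, 179.93536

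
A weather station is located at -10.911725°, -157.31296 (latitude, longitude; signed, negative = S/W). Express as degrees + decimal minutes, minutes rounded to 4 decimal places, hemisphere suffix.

10° 54.7035′ S, 157° 18.7776′ W

Latitude is negative → S; |value| = 10.911725
Latitude: 10° + 0.911725 × 60 = 10° 54.703500′
Longitude is negative → W; |value| = 157.312960
Lon: 157° + 0.312960 × 60 = 157° 18.777600′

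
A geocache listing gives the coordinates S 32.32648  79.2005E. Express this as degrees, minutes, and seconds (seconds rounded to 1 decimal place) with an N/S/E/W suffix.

32°19′35.3″ S, 79°12′1.8″ E

Lat: whole degrees 32; 19.58880′ → 19′ and 35.328″
Longitude: 0.200500° → 12.03000′; 0.03000 × 60 = 1.800″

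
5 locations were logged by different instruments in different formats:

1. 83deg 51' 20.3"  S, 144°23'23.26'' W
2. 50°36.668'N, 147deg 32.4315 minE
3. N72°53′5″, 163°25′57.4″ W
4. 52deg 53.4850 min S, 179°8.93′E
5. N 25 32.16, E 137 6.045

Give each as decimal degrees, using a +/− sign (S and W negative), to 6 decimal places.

1. -83.855639, -144.389794
2. 50.611133, 147.540525
3. 72.884722, -163.432611
4. -52.891417, 179.148833
5. 25.536000, 137.100750

Point 1:
  Lat: 83° + 51/60 + 20.3/3600 = 83 + 0.850000 + 0.005639 = 83.8556389
  S → negative
  Longitude: 23′ + 23.26″ = 23.38767′; 144 + 23.38767/60 = 144.3897944
  W ⇒ negate
Point 2:
  Lat: 36.668′ = 0.611133°; total 50.6111333
  N → positive
  λ: 147 + 32.4315/60 = 147.5405250
  E ⇒ keep positive
Point 3:
  Lat: 72 + 53/60 + 5/3600 = 72.8847222
  N → positive
  Longitude: 163 + 25/60 + 57.4/3600 = 163.4326111
  hemisphere W, so the sign is −
Point 4:
  φ: 52 + 53.485/60 = 52.8914167
  S → negative
  Longitude: 179 + 8.93/60 = 179.1488333
  E ⇒ keep positive
Point 5:
  Lat: 25 + 32.16/60 = 25.5360000
  N → positive
  Longitude: 137 + 6.045/60 = 137.1007500
  E → positive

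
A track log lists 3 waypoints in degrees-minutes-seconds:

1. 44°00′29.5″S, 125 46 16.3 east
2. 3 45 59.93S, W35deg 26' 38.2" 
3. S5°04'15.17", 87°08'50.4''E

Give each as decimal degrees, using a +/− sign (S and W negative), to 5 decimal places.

1. -44.00819, 125.77119
2. -3.76665, -35.44394
3. -5.07088, 87.14733

Point 1:
  φ: 44° + 0/60 + 29.5/3600 = 44 + 0.000000 + 0.008194 = 44.008194
  hemisphere S, so the sign is −
  λ: 125° + 46/60 + 16.3/3600 = 125 + 0.766667 + 0.004528 = 125.771194
  E ⇒ keep positive
Point 2:
  Lat: 45′ + 59.93″ = 45.99883′; 3 + 45.99883/60 = 3.766647
  S → negative
  Lon: 35° + 26/60 + 38.2/3600 = 35 + 0.433333 + 0.010611 = 35.443944
  hemisphere W, so the sign is −
Point 3:
  Lat: 5 + 4/60 + 15.17/3600 = 5.070881
  hemisphere S, so the sign is −
  λ: 87 + 8/60 + 50.4/3600 = 87.147333
  E ⇒ keep positive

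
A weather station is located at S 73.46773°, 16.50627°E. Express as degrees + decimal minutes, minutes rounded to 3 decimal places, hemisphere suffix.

73° 28.064′ S, 16° 30.376′ E

Latitude: fractional part 0.467730 → 28.06380 minutes
Lon: 16° + 0.506270 × 60 = 16° 30.37620′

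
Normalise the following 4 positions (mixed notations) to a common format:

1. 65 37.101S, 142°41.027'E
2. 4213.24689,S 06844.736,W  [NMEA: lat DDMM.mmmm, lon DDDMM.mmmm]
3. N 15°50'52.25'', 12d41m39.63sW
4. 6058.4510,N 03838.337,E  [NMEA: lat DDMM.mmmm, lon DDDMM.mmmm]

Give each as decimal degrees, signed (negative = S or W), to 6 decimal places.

Point 1:
  Lat: 65 + 37.101/60 = 65.6183500
  S → negative
  Lon: 41.027′ = 0.683783°; total 142.6837833
  E → positive
Point 2:
  Lat: degrees = first 2 digits = 42, minutes = 13.24689; 42 + 13.24689/60 = 42.2207815
  hemisphere S, so the sign is −
  λ: degrees = first 3 digits = 68, minutes = 44.736; 68 + 44.736/60 = 68.7456000
  W → negative
Point 3:
  Latitude: 15° + 50/60 + 52.25/3600 = 15 + 0.833333 + 0.014514 = 15.8478472
  N → positive
  Longitude: 12° + 41/60 + 39.63/3600 = 12 + 0.683333 + 0.011008 = 12.6943417
  hemisphere W, so the sign is −
Point 4:
  φ: degrees = first 2 digits = 60, minutes = 58.451; 60 + 58.451/60 = 60.9741833
  N ⇒ keep positive
  Longitude: split at 3 digits → 038° and 38.337′; 38 + 38.337/60 = 38.6389500
  E → positive

1. -65.618350, 142.683783
2. -42.220782, -68.745600
3. 15.847847, -12.694342
4. 60.974183, 38.638950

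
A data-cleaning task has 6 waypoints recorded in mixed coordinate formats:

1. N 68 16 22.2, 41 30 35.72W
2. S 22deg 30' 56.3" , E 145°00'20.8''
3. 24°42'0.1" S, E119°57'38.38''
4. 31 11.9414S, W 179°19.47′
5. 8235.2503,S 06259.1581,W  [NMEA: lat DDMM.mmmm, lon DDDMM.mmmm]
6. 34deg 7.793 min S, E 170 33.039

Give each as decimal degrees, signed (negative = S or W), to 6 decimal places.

Point 1:
  φ: 16′ + 22.2″ = 16.37000′; 68 + 16.37000/60 = 68.2728333
  N ⇒ keep positive
  Longitude: 41° + 30/60 + 35.72/3600 = 41 + 0.500000 + 0.009922 = 41.5099222
  W → negative
Point 2:
  Lat: 22° + 30/60 + 56.3/3600 = 22 + 0.500000 + 0.015639 = 22.5156389
  S ⇒ negate
  λ: 145° + 0/60 + 20.8/3600 = 145 + 0.000000 + 0.005778 = 145.0057778
  E → positive
Point 3:
  Latitude: 24° + 42/60 + 0.1/3600 = 24 + 0.700000 + 0.000028 = 24.7000278
  S ⇒ negate
  Longitude: 57′ + 38.38″ = 57.63967′; 119 + 57.63967/60 = 119.9606611
  E ⇒ keep positive
Point 4:
  Latitude: 11.9414′ = 0.199023°; total 31.1990233
  S ⇒ negate
  λ: 19.47′ = 0.324500°; total 179.3245000
  hemisphere W, so the sign is −
Point 5:
  Latitude: degrees = first 2 digits = 82, minutes = 35.2503; 82 + 35.2503/60 = 82.5875050
  S ⇒ negate
  Longitude: degrees = first 3 digits = 62, minutes = 59.1581; 62 + 59.1581/60 = 62.9859683
  W ⇒ negate
Point 6:
  φ: 7.793′ = 0.129883°; total 34.1298833
  hemisphere S, so the sign is −
  Lon: 170 + 33.039/60 = 170.5506500
  E ⇒ keep positive

1. 68.272833, -41.509922
2. -22.515639, 145.005778
3. -24.700028, 119.960661
4. -31.199023, -179.324500
5. -82.587505, -62.985968
6. -34.129883, 170.550650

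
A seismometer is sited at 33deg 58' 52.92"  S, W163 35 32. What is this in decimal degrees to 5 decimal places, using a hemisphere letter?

φ: 58′ + 52.92″ = 58.88200′; 33 + 58.88200/60 = 33.981367
Lon: 163° + 35/60 + 32/3600 = 163 + 0.583333 + 0.008889 = 163.592222

33.98137° S, 163.59222° W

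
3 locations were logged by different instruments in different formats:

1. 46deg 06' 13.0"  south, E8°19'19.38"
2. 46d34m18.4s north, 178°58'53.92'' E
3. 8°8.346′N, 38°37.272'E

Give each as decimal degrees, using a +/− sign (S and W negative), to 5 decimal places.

1. -46.10361, 8.32205
2. 46.57178, 178.98164
3. 8.13910, 38.62120

Point 1:
  Latitude: 46° + 6/60 + 13/3600 = 46 + 0.100000 + 0.003611 = 46.103611
  S ⇒ negate
  λ: 8° + 19/60 + 19.38/3600 = 8 + 0.316667 + 0.005383 = 8.322050
  E ⇒ keep positive
Point 2:
  Latitude: 46 + 34/60 + 18.4/3600 = 46.571778
  N → positive
  Lon: 178° + 58/60 + 53.92/3600 = 178 + 0.966667 + 0.014978 = 178.981644
  E → positive
Point 3:
  φ: 8.346′ = 0.139100°; total 8.139100
  N → positive
  λ: 38 + 37.272/60 = 38.621200
  E ⇒ keep positive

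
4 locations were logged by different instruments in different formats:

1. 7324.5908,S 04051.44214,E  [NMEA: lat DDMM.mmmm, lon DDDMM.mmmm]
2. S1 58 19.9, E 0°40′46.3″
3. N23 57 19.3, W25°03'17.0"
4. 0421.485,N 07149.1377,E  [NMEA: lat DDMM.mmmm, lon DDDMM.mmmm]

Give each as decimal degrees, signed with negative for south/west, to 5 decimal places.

Point 1:
  Lat: degrees = first 2 digits = 73, minutes = 24.5908; 73 + 24.5908/60 = 73.409847
  S ⇒ negate
  Longitude: split at 3 digits → 040° and 51.44214′; 40 + 51.44214/60 = 40.857369
  E ⇒ keep positive
Point 2:
  φ: 1 + 58/60 + 19.9/3600 = 1.972194
  S → negative
  Lon: 0 + 40/60 + 46.3/3600 = 0.679528
  E → positive
Point 3:
  Lat: 23 + 57/60 + 19.3/3600 = 23.955361
  N → positive
  λ: 25° + 3/60 + 17/3600 = 25 + 0.050000 + 0.004722 = 25.054722
  W ⇒ negate
Point 4:
  Latitude: split at 2 digits → 04° and 21.485′; 4 + 21.485/60 = 4.358083
  N → positive
  Lon: degrees = first 3 digits = 71, minutes = 49.1377; 71 + 49.1377/60 = 71.818962
  E → positive

1. -73.40985, 40.85737
2. -1.97219, 0.67953
3. 23.95536, -25.05472
4. 4.35808, 71.81896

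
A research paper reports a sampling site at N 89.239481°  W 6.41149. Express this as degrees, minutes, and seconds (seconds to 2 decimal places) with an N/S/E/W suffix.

89°14′22.13″ N, 6°24′41.36″ W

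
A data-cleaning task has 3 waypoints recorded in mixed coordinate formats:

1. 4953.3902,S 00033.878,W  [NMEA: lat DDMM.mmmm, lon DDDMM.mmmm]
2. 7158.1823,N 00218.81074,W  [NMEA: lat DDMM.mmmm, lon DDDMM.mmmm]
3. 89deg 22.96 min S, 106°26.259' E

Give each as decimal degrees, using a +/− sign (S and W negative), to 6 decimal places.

Point 1:
  Lat: degrees = first 2 digits = 49, minutes = 53.3902; 49 + 53.3902/60 = 49.8898367
  S → negative
  λ: split at 3 digits → 000° and 33.878′; 0 + 33.878/60 = 0.5646333
  hemisphere W, so the sign is −
Point 2:
  Lat: split at 2 digits → 71° and 58.1823′; 71 + 58.1823/60 = 71.9697050
  N → positive
  Lon: degrees = first 3 digits = 2, minutes = 18.81074; 2 + 18.81074/60 = 2.3135123
  W → negative
Point 3:
  Lat: 89 + 22.96/60 = 89.3826667
  hemisphere S, so the sign is −
  λ: 106 + 26.259/60 = 106.4376500
  E ⇒ keep positive

1. -49.889837, -0.564633
2. 71.969705, -2.313512
3. -89.382667, 106.437650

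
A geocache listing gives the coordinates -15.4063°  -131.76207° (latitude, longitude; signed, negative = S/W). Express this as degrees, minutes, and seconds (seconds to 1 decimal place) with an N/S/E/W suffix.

Latitude is negative → S; |value| = 15.406300
φ: whole degrees 15; 24.37800′ → 24′ and 22.680″
Longitude is negative → W; |value| = 131.762070
Lon: 0.762070° → 45.72420′; 0.72420 × 60 = 43.452″

15°24′22.7″ S, 131°45′43.5″ W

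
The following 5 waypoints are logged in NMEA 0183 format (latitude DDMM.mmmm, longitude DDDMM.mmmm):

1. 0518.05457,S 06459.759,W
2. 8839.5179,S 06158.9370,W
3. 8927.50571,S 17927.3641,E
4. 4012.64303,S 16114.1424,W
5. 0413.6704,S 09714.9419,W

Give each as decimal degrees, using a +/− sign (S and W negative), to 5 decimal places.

Point 1:
  Latitude: degrees = first 2 digits = 5, minutes = 18.05457; 5 + 18.05457/60 = 5.300910
  hemisphere S, so the sign is −
  Lon: split at 3 digits → 064° and 59.759′; 64 + 59.759/60 = 64.995983
  W → negative
Point 2:
  Latitude: degrees = first 2 digits = 88, minutes = 39.5179; 88 + 39.5179/60 = 88.658632
  S ⇒ negate
  Longitude: degrees = first 3 digits = 61, minutes = 58.937; 61 + 58.937/60 = 61.982283
  hemisphere W, so the sign is −
Point 3:
  φ: split at 2 digits → 89° and 27.50571′; 89 + 27.50571/60 = 89.458429
  hemisphere S, so the sign is −
  λ: split at 3 digits → 179° and 27.3641′; 179 + 27.3641/60 = 179.456068
  E → positive
Point 4:
  Lat: split at 2 digits → 40° and 12.64303′; 40 + 12.64303/60 = 40.210717
  hemisphere S, so the sign is −
  Longitude: degrees = first 3 digits = 161, minutes = 14.1424; 161 + 14.1424/60 = 161.235707
  W ⇒ negate
Point 5:
  Latitude: split at 2 digits → 04° and 13.6704′; 4 + 13.6704/60 = 4.227840
  S ⇒ negate
  Lon: split at 3 digits → 097° and 14.9419′; 97 + 14.9419/60 = 97.249032
  W → negative

1. -5.30091, -64.99598
2. -88.65863, -61.98228
3. -89.45843, 179.45607
4. -40.21072, -161.23571
5. -4.22784, -97.24903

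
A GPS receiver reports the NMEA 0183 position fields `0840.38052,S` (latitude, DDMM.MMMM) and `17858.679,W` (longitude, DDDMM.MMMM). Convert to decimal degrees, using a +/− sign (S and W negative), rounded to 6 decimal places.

φ: degrees = first 2 digits = 8, minutes = 40.38052; 8 + 40.38052/60 = 8.6730087
hemisphere S, so the sign is −
λ: split at 3 digits → 178° and 58.679′; 178 + 58.679/60 = 178.9779833
hemisphere W, so the sign is −

-8.673009, -178.977983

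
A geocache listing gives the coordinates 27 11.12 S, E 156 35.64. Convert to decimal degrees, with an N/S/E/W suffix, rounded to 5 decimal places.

27.18533° S, 156.59400° E

Lat: 11.12′ = 0.185333°; total 27.185333
Longitude: 35.64′ = 0.594000°; total 156.594000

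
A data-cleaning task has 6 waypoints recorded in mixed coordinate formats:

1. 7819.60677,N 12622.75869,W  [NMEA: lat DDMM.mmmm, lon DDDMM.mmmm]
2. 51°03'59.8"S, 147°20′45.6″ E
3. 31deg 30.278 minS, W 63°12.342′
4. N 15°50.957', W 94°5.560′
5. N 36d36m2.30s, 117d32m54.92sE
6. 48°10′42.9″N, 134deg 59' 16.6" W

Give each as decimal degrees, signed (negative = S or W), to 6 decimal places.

1. 78.326780, -126.379312
2. -51.066611, 147.346000
3. -31.504633, -63.205700
4. 15.849283, -94.092667
5. 36.600639, 117.548589
6. 48.178583, -134.987944

Point 1:
  Latitude: degrees = first 2 digits = 78, minutes = 19.60677; 78 + 19.60677/60 = 78.3267795
  N → positive
  λ: split at 3 digits → 126° and 22.75869′; 126 + 22.75869/60 = 126.3793115
  hemisphere W, so the sign is −
Point 2:
  φ: 3′ + 59.8″ = 3.99667′; 51 + 3.99667/60 = 51.0666111
  hemisphere S, so the sign is −
  Longitude: 20′ + 45.6″ = 20.76000′; 147 + 20.76000/60 = 147.3460000
  E → positive
Point 3:
  Latitude: 31 + 30.278/60 = 31.5046333
  hemisphere S, so the sign is −
  Lon: 12.342′ = 0.205700°; total 63.2057000
  W ⇒ negate
Point 4:
  Lat: 50.957′ = 0.849283°; total 15.8492833
  N ⇒ keep positive
  Lon: 5.56′ = 0.092667°; total 94.0926667
  W ⇒ negate
Point 5:
  Lat: 36 + 36/60 + 2.3/3600 = 36.6006389
  N ⇒ keep positive
  Longitude: 117 + 32/60 + 54.92/3600 = 117.5485889
  E → positive
Point 6:
  Latitude: 10′ + 42.9″ = 10.71500′; 48 + 10.71500/60 = 48.1785833
  N ⇒ keep positive
  λ: 134 + 59/60 + 16.6/3600 = 134.9879444
  W ⇒ negate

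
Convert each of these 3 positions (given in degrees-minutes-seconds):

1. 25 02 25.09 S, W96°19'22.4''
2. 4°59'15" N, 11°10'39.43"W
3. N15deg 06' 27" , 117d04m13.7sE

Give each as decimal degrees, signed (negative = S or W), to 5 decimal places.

1. -25.04030, -96.32289
2. 4.98750, -11.17762
3. 15.10750, 117.07047

Point 1:
  Latitude: 25 + 2/60 + 25.09/3600 = 25.040303
  S → negative
  Longitude: 96 + 19/60 + 22.4/3600 = 96.322889
  hemisphere W, so the sign is −
Point 2:
  Latitude: 59′ + 15″ = 59.25000′; 4 + 59.25000/60 = 4.987500
  N → positive
  Lon: 11 + 10/60 + 39.43/3600 = 11.177619
  W ⇒ negate
Point 3:
  Lat: 15 + 6/60 + 27/3600 = 15.107500
  N ⇒ keep positive
  λ: 117° + 4/60 + 13.7/3600 = 117 + 0.066667 + 0.003806 = 117.070472
  E → positive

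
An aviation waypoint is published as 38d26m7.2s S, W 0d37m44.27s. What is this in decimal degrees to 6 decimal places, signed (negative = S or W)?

-38.435333, -0.628964

Lat: 38° + 26/60 + 7.2/3600 = 38 + 0.433333 + 0.002000 = 38.4353333
S → negative
λ: 0 + 37/60 + 44.27/3600 = 0.6289639
W → negative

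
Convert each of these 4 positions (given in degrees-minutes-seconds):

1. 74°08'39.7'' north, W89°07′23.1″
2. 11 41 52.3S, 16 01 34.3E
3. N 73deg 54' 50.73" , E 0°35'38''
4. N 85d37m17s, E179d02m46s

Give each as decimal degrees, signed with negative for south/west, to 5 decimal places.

Point 1:
  Latitude: 74° + 8/60 + 39.7/3600 = 74 + 0.133333 + 0.011028 = 74.144361
  N ⇒ keep positive
  λ: 89° + 7/60 + 23.1/3600 = 89 + 0.116667 + 0.006417 = 89.123083
  W ⇒ negate
Point 2:
  Lat: 11 + 41/60 + 52.3/3600 = 11.697861
  hemisphere S, so the sign is −
  λ: 1′ + 34.3″ = 1.57167′; 16 + 1.57167/60 = 16.026194
  E ⇒ keep positive
Point 3:
  φ: 73° + 54/60 + 50.73/3600 = 73 + 0.900000 + 0.014092 = 73.914092
  N → positive
  Longitude: 35′ + 38″ = 35.63333′; 0 + 35.63333/60 = 0.593889
  E ⇒ keep positive
Point 4:
  Lat: 85 + 37/60 + 17/3600 = 85.621389
  N ⇒ keep positive
  Longitude: 179° + 2/60 + 46/3600 = 179 + 0.033333 + 0.012778 = 179.046111
  E → positive

1. 74.14436, -89.12308
2. -11.69786, 16.02619
3. 73.91409, 0.59389
4. 85.62139, 179.04611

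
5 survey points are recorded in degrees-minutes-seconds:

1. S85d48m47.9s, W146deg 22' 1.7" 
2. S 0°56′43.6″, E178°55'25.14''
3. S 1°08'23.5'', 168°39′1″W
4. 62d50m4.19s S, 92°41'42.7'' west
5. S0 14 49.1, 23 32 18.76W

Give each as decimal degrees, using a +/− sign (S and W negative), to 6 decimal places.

1. -85.813306, -146.367139
2. -0.945444, 178.923650
3. -1.139861, -168.650278
4. -62.834497, -92.695194
5. -0.246972, -23.538544

Point 1:
  Latitude: 85 + 48/60 + 47.9/3600 = 85.8133056
  S → negative
  λ: 22′ + 1.7″ = 22.02833′; 146 + 22.02833/60 = 146.3671389
  hemisphere W, so the sign is −
Point 2:
  φ: 0° + 56/60 + 43.6/3600 = 0 + 0.933333 + 0.012111 = 0.9454444
  S ⇒ negate
  λ: 55′ + 25.14″ = 55.41900′; 178 + 55.41900/60 = 178.9236500
  E ⇒ keep positive
Point 3:
  Lat: 1° + 8/60 + 23.5/3600 = 1 + 0.133333 + 0.006528 = 1.1398611
  S → negative
  λ: 168° + 39/60 + 1/3600 = 168 + 0.650000 + 0.000278 = 168.6502778
  W → negative
Point 4:
  φ: 62 + 50/60 + 4.19/3600 = 62.8344972
  S ⇒ negate
  Longitude: 92 + 41/60 + 42.7/3600 = 92.6951944
  W → negative
Point 5:
  φ: 0° + 14/60 + 49.1/3600 = 0 + 0.233333 + 0.013639 = 0.2469722
  S ⇒ negate
  Lon: 23° + 32/60 + 18.76/3600 = 23 + 0.533333 + 0.005211 = 23.5385444
  hemisphere W, so the sign is −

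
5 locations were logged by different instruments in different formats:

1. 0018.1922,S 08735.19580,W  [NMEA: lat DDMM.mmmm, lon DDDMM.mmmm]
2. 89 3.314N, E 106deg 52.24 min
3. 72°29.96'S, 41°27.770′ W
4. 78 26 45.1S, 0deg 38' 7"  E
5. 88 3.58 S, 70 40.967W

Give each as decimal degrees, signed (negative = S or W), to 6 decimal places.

Point 1:
  φ: degrees = first 2 digits = 0, minutes = 18.1922; 0 + 18.1922/60 = 0.3032033
  hemisphere S, so the sign is −
  λ: degrees = first 3 digits = 87, minutes = 35.1958; 87 + 35.1958/60 = 87.5865967
  W ⇒ negate
Point 2:
  φ: 89 + 3.314/60 = 89.0552333
  N → positive
  Longitude: 52.24′ = 0.870667°; total 106.8706667
  E ⇒ keep positive
Point 3:
  φ: 29.96′ = 0.499333°; total 72.4993333
  S ⇒ negate
  Lon: 41 + 27.77/60 = 41.4628333
  W ⇒ negate
Point 4:
  Lat: 26′ + 45.1″ = 26.75167′; 78 + 26.75167/60 = 78.4458611
  S ⇒ negate
  Longitude: 0° + 38/60 + 7/3600 = 0 + 0.633333 + 0.001944 = 0.6352778
  E ⇒ keep positive
Point 5:
  φ: 3.58′ = 0.059667°; total 88.0596667
  S → negative
  Lon: 70 + 40.967/60 = 70.6827833
  hemisphere W, so the sign is −

1. -0.303203, -87.586597
2. 89.055233, 106.870667
3. -72.499333, -41.462833
4. -78.445861, 0.635278
5. -88.059667, -70.682783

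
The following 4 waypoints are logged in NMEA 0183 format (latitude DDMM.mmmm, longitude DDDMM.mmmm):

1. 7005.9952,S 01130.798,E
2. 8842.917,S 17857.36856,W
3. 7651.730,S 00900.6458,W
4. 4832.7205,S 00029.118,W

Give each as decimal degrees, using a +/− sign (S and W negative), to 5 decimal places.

1. -70.09992, 11.51330
2. -88.71528, -178.95614
3. -76.86217, -9.01076
4. -48.54534, -0.48530

Point 1:
  Latitude: degrees = first 2 digits = 70, minutes = 5.9952; 70 + 5.9952/60 = 70.099920
  S → negative
  Lon: degrees = first 3 digits = 11, minutes = 30.798; 11 + 30.798/60 = 11.513300
  E ⇒ keep positive
Point 2:
  φ: degrees = first 2 digits = 88, minutes = 42.917; 88 + 42.917/60 = 88.715283
  S → negative
  Lon: split at 3 digits → 178° and 57.36856′; 178 + 57.36856/60 = 178.956143
  W ⇒ negate
Point 3:
  φ: split at 2 digits → 76° and 51.73′; 76 + 51.73/60 = 76.862167
  hemisphere S, so the sign is −
  Longitude: degrees = first 3 digits = 9, minutes = 0.6458; 9 + 0.6458/60 = 9.010763
  hemisphere W, so the sign is −
Point 4:
  Lat: degrees = first 2 digits = 48, minutes = 32.7205; 48 + 32.7205/60 = 48.545342
  S ⇒ negate
  λ: split at 3 digits → 000° and 29.118′; 0 + 29.118/60 = 0.485300
  W → negative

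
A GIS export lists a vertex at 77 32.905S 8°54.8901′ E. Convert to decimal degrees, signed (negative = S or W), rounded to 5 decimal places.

-77.54842, 8.91484

Lat: 77 + 32.905/60 = 77.548417
S → negative
Lon: 8 + 54.8901/60 = 8.914835
E → positive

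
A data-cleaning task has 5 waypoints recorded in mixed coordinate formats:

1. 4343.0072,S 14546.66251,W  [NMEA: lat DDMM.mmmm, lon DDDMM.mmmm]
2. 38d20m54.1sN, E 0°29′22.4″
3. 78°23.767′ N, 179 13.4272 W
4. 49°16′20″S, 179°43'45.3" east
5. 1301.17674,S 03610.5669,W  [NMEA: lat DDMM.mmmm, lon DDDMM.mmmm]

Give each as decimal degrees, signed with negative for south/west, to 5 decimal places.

1. -43.71679, -145.77771
2. 38.34836, 0.48956
3. 78.39612, -179.22379
4. -49.27222, 179.72925
5. -13.01961, -36.17612

Point 1:
  Latitude: split at 2 digits → 43° and 43.0072′; 43 + 43.0072/60 = 43.716787
  S ⇒ negate
  Longitude: degrees = first 3 digits = 145, minutes = 46.66251; 145 + 46.66251/60 = 145.777709
  hemisphere W, so the sign is −
Point 2:
  φ: 20′ + 54.1″ = 20.90167′; 38 + 20.90167/60 = 38.348361
  N ⇒ keep positive
  Longitude: 0 + 29/60 + 22.4/3600 = 0.489556
  E ⇒ keep positive
Point 3:
  Lat: 78 + 23.767/60 = 78.396117
  N ⇒ keep positive
  λ: 179 + 13.4272/60 = 179.223787
  hemisphere W, so the sign is −
Point 4:
  Lat: 49 + 16/60 + 20/3600 = 49.272222
  S ⇒ negate
  Longitude: 43′ + 45.3″ = 43.75500′; 179 + 43.75500/60 = 179.729250
  E → positive
Point 5:
  Latitude: split at 2 digits → 13° and 1.17674′; 13 + 1.17674/60 = 13.019612
  hemisphere S, so the sign is −
  λ: degrees = first 3 digits = 36, minutes = 10.5669; 36 + 10.5669/60 = 36.176115
  W ⇒ negate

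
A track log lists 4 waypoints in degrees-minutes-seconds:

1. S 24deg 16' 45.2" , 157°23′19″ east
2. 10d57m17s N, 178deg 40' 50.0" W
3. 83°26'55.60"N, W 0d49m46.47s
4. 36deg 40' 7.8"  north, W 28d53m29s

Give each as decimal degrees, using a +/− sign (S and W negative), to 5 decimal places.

1. -24.27922, 157.38861
2. 10.95472, -178.68056
3. 83.44878, -0.82958
4. 36.66883, -28.89139

Point 1:
  φ: 24 + 16/60 + 45.2/3600 = 24.279222
  hemisphere S, so the sign is −
  Longitude: 157 + 23/60 + 19/3600 = 157.388611
  E ⇒ keep positive
Point 2:
  Latitude: 10° + 57/60 + 17/3600 = 10 + 0.950000 + 0.004722 = 10.954722
  N ⇒ keep positive
  λ: 178 + 40/60 + 50/3600 = 178.680556
  hemisphere W, so the sign is −
Point 3:
  φ: 83° + 26/60 + 55.6/3600 = 83 + 0.433333 + 0.015444 = 83.448778
  N ⇒ keep positive
  λ: 49′ + 46.47″ = 49.77450′; 0 + 49.77450/60 = 0.829575
  W ⇒ negate
Point 4:
  φ: 36° + 40/60 + 7.8/3600 = 36 + 0.666667 + 0.002167 = 36.668833
  N → positive
  Lon: 28° + 53/60 + 29/3600 = 28 + 0.883333 + 0.008056 = 28.891389
  W → negative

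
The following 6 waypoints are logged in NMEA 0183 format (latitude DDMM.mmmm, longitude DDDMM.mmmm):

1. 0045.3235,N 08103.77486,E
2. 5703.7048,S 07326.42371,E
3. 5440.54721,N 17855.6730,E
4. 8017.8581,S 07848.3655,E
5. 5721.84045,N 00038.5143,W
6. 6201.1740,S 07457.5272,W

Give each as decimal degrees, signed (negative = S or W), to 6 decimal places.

1. 0.755392, 81.062914
2. -57.061747, 73.440395
3. 54.675787, 178.927883
4. -80.297635, 78.806092
5. 57.364008, -0.641905
6. -62.019567, -74.958787

Point 1:
  Lat: split at 2 digits → 00° and 45.3235′; 0 + 45.3235/60 = 0.7553917
  N ⇒ keep positive
  Lon: degrees = first 3 digits = 81, minutes = 3.77486; 81 + 3.77486/60 = 81.0629143
  E ⇒ keep positive
Point 2:
  Lat: split at 2 digits → 57° and 3.7048′; 57 + 3.7048/60 = 57.0617467
  hemisphere S, so the sign is −
  Lon: degrees = first 3 digits = 73, minutes = 26.42371; 73 + 26.42371/60 = 73.4403952
  E → positive
Point 3:
  Lat: degrees = first 2 digits = 54, minutes = 40.54721; 54 + 40.54721/60 = 54.6757868
  N ⇒ keep positive
  Longitude: degrees = first 3 digits = 178, minutes = 55.673; 178 + 55.673/60 = 178.9278833
  E → positive
Point 4:
  Lat: split at 2 digits → 80° and 17.8581′; 80 + 17.8581/60 = 80.2976350
  hemisphere S, so the sign is −
  Longitude: degrees = first 3 digits = 78, minutes = 48.3655; 78 + 48.3655/60 = 78.8060917
  E ⇒ keep positive
Point 5:
  φ: split at 2 digits → 57° and 21.84045′; 57 + 21.84045/60 = 57.3640075
  N ⇒ keep positive
  Lon: degrees = first 3 digits = 0, minutes = 38.5143; 0 + 38.5143/60 = 0.6419050
  hemisphere W, so the sign is −
Point 6:
  Latitude: split at 2 digits → 62° and 1.174′; 62 + 1.174/60 = 62.0195667
  S → negative
  Longitude: split at 3 digits → 074° and 57.5272′; 74 + 57.5272/60 = 74.9587867
  hemisphere W, so the sign is −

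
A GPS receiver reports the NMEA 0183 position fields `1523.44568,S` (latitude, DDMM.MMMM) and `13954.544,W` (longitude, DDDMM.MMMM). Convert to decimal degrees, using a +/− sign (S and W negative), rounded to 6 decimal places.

-15.390761, -139.909067

Latitude: split at 2 digits → 15° and 23.44568′; 15 + 23.44568/60 = 15.3907613
hemisphere S, so the sign is −
Longitude: degrees = first 3 digits = 139, minutes = 54.544; 139 + 54.544/60 = 139.9090667
W → negative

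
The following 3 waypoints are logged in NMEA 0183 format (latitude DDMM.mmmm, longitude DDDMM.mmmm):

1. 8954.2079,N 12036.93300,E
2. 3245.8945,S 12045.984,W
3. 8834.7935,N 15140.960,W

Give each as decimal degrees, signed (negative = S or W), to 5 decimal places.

1. 89.90347, 120.61555
2. -32.76491, -120.76640
3. 88.57989, -151.68267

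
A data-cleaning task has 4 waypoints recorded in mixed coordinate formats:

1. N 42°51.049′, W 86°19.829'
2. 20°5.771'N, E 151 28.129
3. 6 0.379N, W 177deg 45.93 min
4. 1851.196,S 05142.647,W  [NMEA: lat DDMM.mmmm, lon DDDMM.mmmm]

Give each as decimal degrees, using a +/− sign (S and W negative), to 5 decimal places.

1. 42.85082, -86.33048
2. 20.09618, 151.46882
3. 6.00632, -177.76550
4. -18.85327, -51.71078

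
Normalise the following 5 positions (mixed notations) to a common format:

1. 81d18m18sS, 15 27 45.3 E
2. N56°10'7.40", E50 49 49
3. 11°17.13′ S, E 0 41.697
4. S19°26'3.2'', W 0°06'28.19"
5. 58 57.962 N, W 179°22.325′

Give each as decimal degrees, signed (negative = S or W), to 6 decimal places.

1. -81.305000, 15.462583
2. 56.168722, 50.830278
3. -11.285500, 0.694950
4. -19.434222, -0.107831
5. 58.966033, -179.372083

Point 1:
  Latitude: 18′ + 18″ = 18.30000′; 81 + 18.30000/60 = 81.3050000
  hemisphere S, so the sign is −
  λ: 27′ + 45.3″ = 27.75500′; 15 + 27.75500/60 = 15.4625833
  E → positive
Point 2:
  Lat: 10′ + 7.4″ = 10.12333′; 56 + 10.12333/60 = 56.1687222
  N → positive
  Lon: 50 + 49/60 + 49/3600 = 50.8302778
  E ⇒ keep positive
Point 3:
  φ: 11 + 17.13/60 = 11.2855000
  S → negative
  Lon: 0 + 41.697/60 = 0.6949500
  E → positive
Point 4:
  Lat: 19 + 26/60 + 3.2/3600 = 19.4342222
  S ⇒ negate
  Lon: 0 + 6/60 + 28.19/3600 = 0.1078306
  W ⇒ negate
Point 5:
  Latitude: 58 + 57.962/60 = 58.9660333
  N → positive
  Longitude: 22.325′ = 0.372083°; total 179.3720833
  W → negative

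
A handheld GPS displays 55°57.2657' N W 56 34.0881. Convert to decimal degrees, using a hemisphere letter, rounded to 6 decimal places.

55.954428° N, 56.568135° W

φ: 57.2657′ = 0.954428°; total 55.9544283
λ: 34.0881′ = 0.568135°; total 56.5681350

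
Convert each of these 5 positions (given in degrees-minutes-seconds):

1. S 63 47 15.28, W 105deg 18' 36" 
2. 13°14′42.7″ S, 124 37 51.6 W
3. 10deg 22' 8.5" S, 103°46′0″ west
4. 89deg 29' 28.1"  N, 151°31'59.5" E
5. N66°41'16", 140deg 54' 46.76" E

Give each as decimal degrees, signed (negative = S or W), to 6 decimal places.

Point 1:
  φ: 47′ + 15.28″ = 47.25467′; 63 + 47.25467/60 = 63.7875778
  S → negative
  Longitude: 105° + 18/60 + 36/3600 = 105 + 0.300000 + 0.010000 = 105.3100000
  W → negative
Point 2:
  Latitude: 13° + 14/60 + 42.7/3600 = 13 + 0.233333 + 0.011861 = 13.2451944
  S ⇒ negate
  Lon: 37′ + 51.6″ = 37.86000′; 124 + 37.86000/60 = 124.6310000
  hemisphere W, so the sign is −
Point 3:
  φ: 10° + 22/60 + 8.5/3600 = 10 + 0.366667 + 0.002361 = 10.3690278
  S → negative
  λ: 103° + 46/60 + 0/3600 = 103 + 0.766667 + 0.000000 = 103.7666667
  W ⇒ negate
Point 4:
  φ: 89 + 29/60 + 28.1/3600 = 89.4911389
  N ⇒ keep positive
  Lon: 151 + 31/60 + 59.5/3600 = 151.5331944
  E ⇒ keep positive
Point 5:
  φ: 66 + 41/60 + 16/3600 = 66.6877778
  N → positive
  Longitude: 140 + 54/60 + 46.76/3600 = 140.9129889
  E → positive

1. -63.787578, -105.310000
2. -13.245194, -124.631000
3. -10.369028, -103.766667
4. 89.491139, 151.533194
5. 66.687778, 140.912989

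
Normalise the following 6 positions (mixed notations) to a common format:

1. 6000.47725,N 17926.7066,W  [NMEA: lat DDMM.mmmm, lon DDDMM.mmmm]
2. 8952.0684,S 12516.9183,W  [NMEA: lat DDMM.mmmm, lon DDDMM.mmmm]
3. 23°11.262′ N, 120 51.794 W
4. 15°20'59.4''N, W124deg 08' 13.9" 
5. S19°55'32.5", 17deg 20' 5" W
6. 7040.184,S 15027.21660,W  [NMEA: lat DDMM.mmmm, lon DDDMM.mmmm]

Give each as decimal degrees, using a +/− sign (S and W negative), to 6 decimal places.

1. 60.007954, -179.445110
2. -89.867807, -125.281972
3. 23.187700, -120.863233
4. 15.349833, -124.137194
5. -19.925694, -17.334722
6. -70.669733, -150.453610

Point 1:
  Lat: degrees = first 2 digits = 60, minutes = 0.47725; 60 + 0.47725/60 = 60.0079542
  N → positive
  Longitude: degrees = first 3 digits = 179, minutes = 26.7066; 179 + 26.7066/60 = 179.4451100
  hemisphere W, so the sign is −
Point 2:
  Lat: degrees = first 2 digits = 89, minutes = 52.0684; 89 + 52.0684/60 = 89.8678067
  S ⇒ negate
  λ: split at 3 digits → 125° and 16.9183′; 125 + 16.9183/60 = 125.2819717
  W ⇒ negate
Point 3:
  Latitude: 11.262′ = 0.187700°; total 23.1877000
  N ⇒ keep positive
  Longitude: 51.794′ = 0.863233°; total 120.8632333
  W ⇒ negate
Point 4:
  Lat: 15 + 20/60 + 59.4/3600 = 15.3498333
  N → positive
  λ: 8′ + 13.9″ = 8.23167′; 124 + 8.23167/60 = 124.1371944
  hemisphere W, so the sign is −
Point 5:
  φ: 55′ + 32.5″ = 55.54167′; 19 + 55.54167/60 = 19.9256944
  S → negative
  λ: 20′ + 5″ = 20.08333′; 17 + 20.08333/60 = 17.3347222
  hemisphere W, so the sign is −
Point 6:
  Latitude: degrees = first 2 digits = 70, minutes = 40.184; 70 + 40.184/60 = 70.6697333
  S → negative
  λ: split at 3 digits → 150° and 27.2166′; 150 + 27.2166/60 = 150.4536100
  W → negative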